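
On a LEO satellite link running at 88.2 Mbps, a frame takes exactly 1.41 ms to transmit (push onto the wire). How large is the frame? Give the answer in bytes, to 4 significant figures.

15550 bytes

L = R × t_tx = 88200000 b/s × 0.00141 s = 124362 bits.
In bytes: 124362 / 8 = 15550 bytes.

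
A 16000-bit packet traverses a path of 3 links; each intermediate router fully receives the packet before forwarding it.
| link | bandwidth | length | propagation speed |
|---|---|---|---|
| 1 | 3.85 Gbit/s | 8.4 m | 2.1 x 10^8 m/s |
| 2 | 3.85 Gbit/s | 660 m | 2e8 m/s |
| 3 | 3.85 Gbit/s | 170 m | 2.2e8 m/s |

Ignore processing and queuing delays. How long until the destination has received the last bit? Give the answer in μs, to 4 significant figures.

16.58 μs

Transmission delay per hop = L/R = 16000/3850000000 = 4.15584 μs; 3 hops → 12.4675 μs.
Propagation delays (d/s per hop): 0.04, 3.3, 0.772727 μs; sum = 4.11273 μs.
End-to-end = 16.58 μs.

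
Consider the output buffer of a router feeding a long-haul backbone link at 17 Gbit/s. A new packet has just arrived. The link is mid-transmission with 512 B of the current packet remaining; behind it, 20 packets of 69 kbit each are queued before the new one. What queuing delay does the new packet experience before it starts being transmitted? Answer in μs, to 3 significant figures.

81.4 μs

Each queued packet: L/R = 69000/17000000000 = 4.05882 μs.
20 queued → 81.1765 μs.
Plus remaining 4096 bits of current packet: 0.240941 μs.
Queuing delay = 81.4 μs.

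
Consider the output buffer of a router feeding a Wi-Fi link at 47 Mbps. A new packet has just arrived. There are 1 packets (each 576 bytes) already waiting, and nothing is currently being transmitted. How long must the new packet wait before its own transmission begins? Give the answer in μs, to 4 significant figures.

98.04 μs

Each queued packet: L/R = 4608/47000000 = 98.0426 μs.
1 queued → 98.0426 μs.
Queuing delay = 98.04 μs.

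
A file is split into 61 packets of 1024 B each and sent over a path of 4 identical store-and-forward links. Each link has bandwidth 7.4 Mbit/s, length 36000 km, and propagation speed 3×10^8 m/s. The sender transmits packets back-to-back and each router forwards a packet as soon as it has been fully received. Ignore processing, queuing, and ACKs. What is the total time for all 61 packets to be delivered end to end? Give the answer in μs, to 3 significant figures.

Per-hop transmission t_tx = L/R = 8192/7400000 = 1107.03 μs.
Per-hop propagation t_prop = 36000000/300000000 = 120000 μs.
Pipeline fill: first packet needs 4·t_tx to clear all hops; remaining 60 packets each add one t_tx.
Total = (4+61-1)·t_tx + 4·t_prop = 64·1107.03 + 4·120000 = 551000 μs.

551000 μs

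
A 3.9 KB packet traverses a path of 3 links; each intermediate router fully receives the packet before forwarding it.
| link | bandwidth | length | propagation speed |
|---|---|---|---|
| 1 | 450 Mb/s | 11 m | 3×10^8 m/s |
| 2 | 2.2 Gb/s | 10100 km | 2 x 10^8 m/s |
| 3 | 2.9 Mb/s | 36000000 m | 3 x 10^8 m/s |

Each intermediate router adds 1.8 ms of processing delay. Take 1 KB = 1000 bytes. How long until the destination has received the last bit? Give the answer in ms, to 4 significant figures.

L = 31200 bits.
Transmission delays (L/R per hop): 0.0693333, 0.0141818, 10.7586 ms; sum = 10.8421 ms.
Propagation delays (d/s per hop): 3.66667e-05, 50.5, 120 ms; sum = 170.5 ms.
Processing at 2 router(s): 2 × 1.8 ms = 3.6 ms.
End-to-end = 184.9 ms.

184.9 ms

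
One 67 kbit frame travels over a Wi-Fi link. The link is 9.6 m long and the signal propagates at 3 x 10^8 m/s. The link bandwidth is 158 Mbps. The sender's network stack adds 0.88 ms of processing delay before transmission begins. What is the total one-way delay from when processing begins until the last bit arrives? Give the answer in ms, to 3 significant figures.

L = 67000 bits.
Transmission delay = L/R = 67000 / 158000000 = 0.424051 ms.
Propagation delay = d/s = 9.6 m / 300000000 m/s = 3.2e-05 ms.
Plus processing delay 0.88 ms = 0.88 ms.
Total = 1.30 ms.

1.30 ms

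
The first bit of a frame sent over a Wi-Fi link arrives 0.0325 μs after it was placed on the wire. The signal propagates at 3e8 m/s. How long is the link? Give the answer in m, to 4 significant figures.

9.750 m

d = s × t_prop = 300000000 × 3.25e-08 = 9.750 m.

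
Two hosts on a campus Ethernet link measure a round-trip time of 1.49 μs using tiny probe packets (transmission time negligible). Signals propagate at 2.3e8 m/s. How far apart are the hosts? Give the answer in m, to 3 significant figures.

171 m

One-way propagation = RTT/2 = 0.745 μs.
d = s × t = 2.3e+08 × 7.45e-07 = 171 m.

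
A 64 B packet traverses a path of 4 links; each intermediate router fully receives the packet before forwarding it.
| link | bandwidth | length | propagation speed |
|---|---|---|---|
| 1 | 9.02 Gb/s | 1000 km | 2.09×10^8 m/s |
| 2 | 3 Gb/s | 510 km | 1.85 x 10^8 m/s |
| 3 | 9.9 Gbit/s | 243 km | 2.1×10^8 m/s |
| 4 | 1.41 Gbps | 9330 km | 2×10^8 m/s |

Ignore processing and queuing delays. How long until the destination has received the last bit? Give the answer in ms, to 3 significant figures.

55.3 ms

L = 64 × 8 = 512 bits.
Transmission delays (L/R per hop): 5.67627e-05, 0.000170667, 5.17172e-05, 0.000363121 ms; sum = 0.000642267 ms.
Propagation delays (d/s per hop): 4.78469, 2.75676, 1.15714, 46.65 ms; sum = 55.3486 ms.
End-to-end = 55.3 ms.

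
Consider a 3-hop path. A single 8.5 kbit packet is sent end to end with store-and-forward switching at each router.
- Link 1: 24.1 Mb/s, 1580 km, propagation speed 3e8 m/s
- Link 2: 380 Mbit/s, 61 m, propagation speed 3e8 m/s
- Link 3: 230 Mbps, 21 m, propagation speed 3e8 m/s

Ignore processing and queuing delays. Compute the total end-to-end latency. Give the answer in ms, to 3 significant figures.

5.68 ms

L = 8500 bits.
Transmission delays (L/R per hop): 0.352697, 0.0223684, 0.0369565 ms; sum = 0.412022 ms.
Propagation delays (d/s per hop): 5.26667, 0.000203333, 7e-05 ms; sum = 5.26694 ms.
End-to-end = 5.68 ms.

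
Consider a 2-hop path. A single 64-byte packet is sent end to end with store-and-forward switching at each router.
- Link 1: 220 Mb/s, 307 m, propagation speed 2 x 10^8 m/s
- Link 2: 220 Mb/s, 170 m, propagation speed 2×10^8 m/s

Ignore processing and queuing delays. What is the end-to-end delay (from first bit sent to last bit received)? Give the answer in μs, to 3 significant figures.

7.04 μs

L = 64 × 8 = 512 bits.
Transmission delay per hop = L/R = 512/220000000 = 2.32727 μs; 2 hops → 4.65455 μs.
Propagation delays (d/s per hop): 1.535, 0.85 μs; sum = 2.385 μs.
End-to-end = 7.04 μs.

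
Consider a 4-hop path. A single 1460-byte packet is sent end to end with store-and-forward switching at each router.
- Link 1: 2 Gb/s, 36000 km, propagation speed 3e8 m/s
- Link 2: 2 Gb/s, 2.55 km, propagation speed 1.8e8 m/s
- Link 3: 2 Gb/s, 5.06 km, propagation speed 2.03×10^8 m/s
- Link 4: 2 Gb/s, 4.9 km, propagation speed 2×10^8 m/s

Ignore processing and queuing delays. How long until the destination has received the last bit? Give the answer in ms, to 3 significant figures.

L = 1460 × 8 = 11680 bits.
Transmission delay per hop = L/R = 11680/2000000000 = 0.00584 ms; 4 hops → 0.02336 ms.
Propagation delays (d/s per hop): 120, 0.0141667, 0.0249261, 0.0245 ms; sum = 120.064 ms.
End-to-end = 120 ms.

120 ms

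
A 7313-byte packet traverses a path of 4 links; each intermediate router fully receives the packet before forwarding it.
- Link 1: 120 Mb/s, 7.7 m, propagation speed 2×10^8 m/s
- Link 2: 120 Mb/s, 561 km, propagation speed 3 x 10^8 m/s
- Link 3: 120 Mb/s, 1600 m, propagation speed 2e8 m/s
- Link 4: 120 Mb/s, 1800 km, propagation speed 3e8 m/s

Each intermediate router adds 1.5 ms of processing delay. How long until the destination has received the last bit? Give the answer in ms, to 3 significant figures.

L = 7313 × 8 = 58504 bits.
Transmission delay per hop = L/R = 58504/120000000 = 0.487533 ms; 4 hops → 1.95013 ms.
Propagation delays (d/s per hop): 3.85e-05, 1.87, 0.008, 6 ms; sum = 7.87804 ms.
Processing at 3 router(s): 3 × 1.5 ms = 4.5 ms.
End-to-end = 14.3 ms.

14.3 ms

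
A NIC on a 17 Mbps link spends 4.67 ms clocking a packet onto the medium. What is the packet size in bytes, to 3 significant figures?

L = R × t_tx = 17000000 b/s × 0.00467 s = 79390 bits.
In bytes: 79390 / 8 = 9920 bytes.

9920 bytes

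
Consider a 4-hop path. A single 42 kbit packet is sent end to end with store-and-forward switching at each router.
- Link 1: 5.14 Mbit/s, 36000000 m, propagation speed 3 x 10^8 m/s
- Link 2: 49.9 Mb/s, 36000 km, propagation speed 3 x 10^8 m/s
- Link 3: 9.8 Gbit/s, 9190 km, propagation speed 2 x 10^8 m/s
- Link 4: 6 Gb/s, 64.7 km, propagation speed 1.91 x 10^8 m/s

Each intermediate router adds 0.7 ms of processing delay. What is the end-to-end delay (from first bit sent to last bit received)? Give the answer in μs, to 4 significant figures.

L = 42000 bits.
Transmission delays (L/R per hop): 8171.21, 841.683, 4.28571, 7 μs; sum = 9024.18 μs.
Propagation delays (d/s per hop): 120000, 120000, 45950, 338.743 μs; sum = 286289 μs.
Processing at 3 router(s): 3 × 0.7 ms = 2100 μs.
End-to-end = 297400 μs.

297400 μs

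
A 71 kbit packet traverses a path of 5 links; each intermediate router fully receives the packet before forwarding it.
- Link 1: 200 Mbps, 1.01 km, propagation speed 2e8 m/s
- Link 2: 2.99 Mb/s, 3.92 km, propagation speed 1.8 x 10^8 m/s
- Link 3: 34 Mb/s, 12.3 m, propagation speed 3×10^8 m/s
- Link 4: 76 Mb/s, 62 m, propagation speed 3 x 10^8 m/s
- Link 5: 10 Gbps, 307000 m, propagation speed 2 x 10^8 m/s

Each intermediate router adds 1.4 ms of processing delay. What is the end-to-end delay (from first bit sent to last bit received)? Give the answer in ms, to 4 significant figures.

34.29 ms

L = 71000 bits.
Transmission delays (L/R per hop): 0.355, 23.7458, 2.08824, 0.934211, 0.0071 ms; sum = 27.1304 ms.
Propagation delays (d/s per hop): 0.00505, 0.0217778, 4.1e-05, 0.000206667, 1.535 ms; sum = 1.56208 ms.
Processing at 4 router(s): 4 × 1.4 ms = 5.6 ms.
End-to-end = 34.29 ms.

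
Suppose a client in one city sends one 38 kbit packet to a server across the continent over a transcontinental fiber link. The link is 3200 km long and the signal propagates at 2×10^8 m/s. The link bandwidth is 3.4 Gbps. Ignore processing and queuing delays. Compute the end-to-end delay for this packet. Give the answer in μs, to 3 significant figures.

16000 μs

L = 38000 bits.
Transmission delay = L/R = 38000 / 3400000000 = 11.1765 μs.
Propagation delay = d/s = 3200000 m / 200000000 m/s = 16000 μs.
Total = 16000 μs.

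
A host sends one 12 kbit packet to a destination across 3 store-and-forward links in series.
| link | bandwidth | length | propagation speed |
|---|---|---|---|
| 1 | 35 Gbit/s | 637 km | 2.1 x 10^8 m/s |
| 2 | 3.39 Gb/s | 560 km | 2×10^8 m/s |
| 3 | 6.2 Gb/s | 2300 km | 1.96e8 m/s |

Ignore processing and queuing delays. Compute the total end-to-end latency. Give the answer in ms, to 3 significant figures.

17.6 ms

L = 12000 bits.
Transmission delays (L/R per hop): 0.000342857, 0.00353982, 0.00193548 ms; sum = 0.00581816 ms.
Propagation delays (d/s per hop): 3.03333, 2.8, 11.7347 ms; sum = 17.568 ms.
End-to-end = 17.6 ms.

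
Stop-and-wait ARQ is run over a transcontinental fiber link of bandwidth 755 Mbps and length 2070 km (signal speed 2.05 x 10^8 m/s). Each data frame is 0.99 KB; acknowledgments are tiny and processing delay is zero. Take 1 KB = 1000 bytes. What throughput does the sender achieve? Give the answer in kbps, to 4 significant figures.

392.0 kbps

t_tx = L/R = 7920/755000000 = 1.04901e-05 s.
t_prop = 2070000/2.05e+08 = 0.0100976 s; RTT = 0.0201951 s.
Cycle = t_tx + RTT = 0.0202056 s.
Throughput = L / cycle = 7920 / 0.0202056 = 392.0 kbps.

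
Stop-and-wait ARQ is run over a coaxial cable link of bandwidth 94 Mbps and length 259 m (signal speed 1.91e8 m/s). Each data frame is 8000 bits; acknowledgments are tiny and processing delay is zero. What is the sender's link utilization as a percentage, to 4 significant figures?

t_tx = L/R = 8000/94000000 = 8.51064e-05 s.
t_prop = 259/191000000 = 1.35602e-06 s; RTT = 2.71204e-06 s.
Cycle = t_tx + RTT = 8.78184e-05 s.
Utilization = t_tx / cycle = 8.51064e-05/8.78184e-05 = 96.91 %.

96.91 %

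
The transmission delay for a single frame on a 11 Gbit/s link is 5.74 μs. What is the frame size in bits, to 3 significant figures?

63100 bits

L = R × t_tx = 11000000000 b/s × 5.74e-06 s = 63140 bits.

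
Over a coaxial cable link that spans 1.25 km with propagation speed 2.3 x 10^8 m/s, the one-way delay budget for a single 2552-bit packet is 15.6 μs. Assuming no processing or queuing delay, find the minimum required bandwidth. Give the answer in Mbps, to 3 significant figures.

251 Mbps

Propagation delay = 1250 / 2.3e+08 = 5.43478 μs.
Transmission budget = 15.6 − 5.43478 = 10.1652 μs.
R ≥ L / t_tx = 2552 bits / 1.01652e-05 s = 251 Mbps.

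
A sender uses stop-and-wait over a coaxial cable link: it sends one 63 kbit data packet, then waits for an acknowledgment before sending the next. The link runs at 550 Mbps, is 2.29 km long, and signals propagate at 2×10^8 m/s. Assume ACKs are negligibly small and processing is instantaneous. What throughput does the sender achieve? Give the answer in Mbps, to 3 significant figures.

458 Mbps

t_tx = L/R = 63000/550000000 = 0.000114545 s.
t_prop = 2290/200000000 = 1.145e-05 s; RTT = 2.29e-05 s.
Cycle = t_tx + RTT = 0.000137445 s.
Throughput = L / cycle = 63000 / 0.000137445 = 458 Mbps.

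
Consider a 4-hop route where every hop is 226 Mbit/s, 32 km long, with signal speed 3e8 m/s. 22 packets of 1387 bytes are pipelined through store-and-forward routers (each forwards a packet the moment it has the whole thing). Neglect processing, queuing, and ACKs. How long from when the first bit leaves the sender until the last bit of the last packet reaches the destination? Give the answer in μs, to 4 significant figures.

Per-hop transmission t_tx = L/R = 11096/226000000 = 49.0973 μs.
Per-hop propagation t_prop = 32000/300000000 = 106.667 μs.
Pipeline fill: first packet needs 4·t_tx to clear all hops; remaining 21 packets each add one t_tx.
Total = (4+22-1)·t_tx + 4·t_prop = 25·49.0973 + 4·106.667 = 1654 μs.

1654 μs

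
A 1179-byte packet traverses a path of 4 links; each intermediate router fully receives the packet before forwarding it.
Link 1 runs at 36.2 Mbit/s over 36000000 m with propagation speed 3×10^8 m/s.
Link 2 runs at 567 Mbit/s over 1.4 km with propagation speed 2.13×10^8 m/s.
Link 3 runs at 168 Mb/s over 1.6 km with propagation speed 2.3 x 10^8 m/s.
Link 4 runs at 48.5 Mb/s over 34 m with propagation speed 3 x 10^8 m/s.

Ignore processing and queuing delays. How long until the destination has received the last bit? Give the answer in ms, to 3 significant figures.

121 ms

L = 1179 × 8 = 9432 bits.
Transmission delays (L/R per hop): 0.260552, 0.0166349, 0.0561429, 0.194474 ms; sum = 0.527804 ms.
Propagation delays (d/s per hop): 120, 0.00657277, 0.00695652, 0.000113333 ms; sum = 120.014 ms.
End-to-end = 121 ms.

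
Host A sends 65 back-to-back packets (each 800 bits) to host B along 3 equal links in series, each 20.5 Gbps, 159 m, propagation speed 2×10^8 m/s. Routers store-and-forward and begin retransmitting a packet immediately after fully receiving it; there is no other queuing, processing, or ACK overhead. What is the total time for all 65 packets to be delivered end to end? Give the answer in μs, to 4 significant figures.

5.000 μs

Per-hop transmission t_tx = L/R = 800/20500000000 = 0.0390244 μs.
Per-hop propagation t_prop = 159/200000000 = 0.795 μs.
Pipeline fill: first packet needs 3·t_tx to clear all hops; remaining 64 packets each add one t_tx.
Total = (3+65-1)·t_tx + 3·t_prop = 67·0.0390244 + 3·0.795 = 5.000 μs.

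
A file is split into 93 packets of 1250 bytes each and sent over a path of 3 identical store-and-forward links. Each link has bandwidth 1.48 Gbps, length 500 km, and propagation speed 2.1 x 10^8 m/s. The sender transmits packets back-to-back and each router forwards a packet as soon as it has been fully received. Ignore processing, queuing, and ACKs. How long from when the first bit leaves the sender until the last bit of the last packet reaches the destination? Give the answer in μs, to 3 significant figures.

Per-hop transmission t_tx = L/R = 10000/1480000000 = 6.75676 μs.
Per-hop propagation t_prop = 500000/210000000 = 2380.95 μs.
Pipeline fill: first packet needs 3·t_tx to clear all hops; remaining 92 packets each add one t_tx.
Total = (3+93-1)·t_tx + 3·t_prop = 95·6.75676 + 3·2380.95 = 7780 μs.

7780 μs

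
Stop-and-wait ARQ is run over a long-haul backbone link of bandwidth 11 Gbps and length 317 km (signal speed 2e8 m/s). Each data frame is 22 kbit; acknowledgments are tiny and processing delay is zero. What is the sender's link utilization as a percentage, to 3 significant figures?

0.0631 %

t_tx = L/R = 22000/11000000000 = 2e-06 s.
t_prop = 317000/200000000 = 0.001585 s; RTT = 0.00317 s.
Cycle = t_tx + RTT = 0.003172 s.
Utilization = t_tx / cycle = 2e-06/0.003172 = 0.0631 %.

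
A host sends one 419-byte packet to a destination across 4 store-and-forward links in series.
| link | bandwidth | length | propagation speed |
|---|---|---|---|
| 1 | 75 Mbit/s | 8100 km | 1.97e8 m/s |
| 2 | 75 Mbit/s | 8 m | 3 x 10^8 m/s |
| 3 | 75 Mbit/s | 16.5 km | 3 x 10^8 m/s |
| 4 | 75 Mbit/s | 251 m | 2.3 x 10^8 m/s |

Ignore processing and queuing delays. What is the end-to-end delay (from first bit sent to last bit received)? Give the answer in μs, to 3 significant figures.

41400 μs

L = 419 × 8 = 3352 bits.
Transmission delay per hop = L/R = 3352/75000000 = 44.6933 μs; 4 hops → 178.773 μs.
Propagation delays (d/s per hop): 41116.8, 0.0266667, 55, 1.0913 μs; sum = 41172.9 μs.
End-to-end = 41400 μs.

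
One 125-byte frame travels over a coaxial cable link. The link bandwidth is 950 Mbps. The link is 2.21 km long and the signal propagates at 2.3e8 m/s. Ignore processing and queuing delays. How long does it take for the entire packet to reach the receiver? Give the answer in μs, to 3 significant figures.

L = 125 × 8 = 1000 bits.
Transmission delay = L/R = 1000 / 950000000 = 1.05263 μs.
Propagation delay = d/s = 2210 m / 2.3e+08 m/s = 9.6087 μs.
Total = 10.7 μs.

10.7 μs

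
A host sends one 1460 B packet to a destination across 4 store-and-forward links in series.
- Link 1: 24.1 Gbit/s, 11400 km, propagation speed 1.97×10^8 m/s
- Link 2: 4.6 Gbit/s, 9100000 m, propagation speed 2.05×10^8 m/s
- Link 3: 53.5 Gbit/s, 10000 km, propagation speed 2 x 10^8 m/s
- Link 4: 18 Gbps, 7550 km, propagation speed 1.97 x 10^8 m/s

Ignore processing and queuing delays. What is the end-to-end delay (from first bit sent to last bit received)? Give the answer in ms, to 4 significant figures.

L = 1460 × 8 = 11680 bits.
Transmission delays (L/R per hop): 0.000484647, 0.00253913, 0.000218318, 0.000648889 ms; sum = 0.00389098 ms.
Propagation delays (d/s per hop): 57.868, 44.3902, 50, 38.3249 ms; sum = 190.583 ms.
End-to-end = 190.6 ms.

190.6 ms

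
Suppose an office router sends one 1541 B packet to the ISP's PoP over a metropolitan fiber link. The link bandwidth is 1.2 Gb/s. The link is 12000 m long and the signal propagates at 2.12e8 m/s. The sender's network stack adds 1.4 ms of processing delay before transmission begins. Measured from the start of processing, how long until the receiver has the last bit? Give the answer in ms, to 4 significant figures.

L = 1541 × 8 = 12328 bits.
Transmission delay = L/R = 12328 / 1200000000 = 0.0102733 ms.
Propagation delay = d/s = 12000 m / 212000000 m/s = 0.0566038 ms.
Plus processing delay 1.4 ms = 1.4 ms.
Total = 1.467 ms.

1.467 ms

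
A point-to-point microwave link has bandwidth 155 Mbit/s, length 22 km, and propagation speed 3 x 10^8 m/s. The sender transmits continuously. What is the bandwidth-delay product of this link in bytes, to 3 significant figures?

1420 bytes

Propagation delay = 22000 / 300000000 = 7.33333e-05 s.
BDP = R × t_prop = 155000000 × 7.33333e-05 = 11366.7 bits.
In bytes: 11366.7/8 = 1420 bytes.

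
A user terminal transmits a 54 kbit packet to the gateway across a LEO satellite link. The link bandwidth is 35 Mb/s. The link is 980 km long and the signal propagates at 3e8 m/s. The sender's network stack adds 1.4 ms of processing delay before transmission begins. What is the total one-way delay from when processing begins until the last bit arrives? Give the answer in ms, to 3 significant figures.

L = 54000 bits.
Transmission delay = L/R = 54000 / 35000000 = 1.54286 ms.
Propagation delay = d/s = 980000 m / 300000000 m/s = 3.26667 ms.
Plus processing delay 1.4 ms = 1.4 ms.
Total = 6.21 ms.

6.21 ms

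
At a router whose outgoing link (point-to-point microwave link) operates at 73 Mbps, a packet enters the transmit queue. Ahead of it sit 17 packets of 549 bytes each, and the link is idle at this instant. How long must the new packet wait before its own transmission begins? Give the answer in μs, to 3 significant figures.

Each queued packet: L/R = 4392/73000000 = 60.1644 μs.
17 queued → 1022.79 μs.
Queuing delay = 1020 μs.

1020 μs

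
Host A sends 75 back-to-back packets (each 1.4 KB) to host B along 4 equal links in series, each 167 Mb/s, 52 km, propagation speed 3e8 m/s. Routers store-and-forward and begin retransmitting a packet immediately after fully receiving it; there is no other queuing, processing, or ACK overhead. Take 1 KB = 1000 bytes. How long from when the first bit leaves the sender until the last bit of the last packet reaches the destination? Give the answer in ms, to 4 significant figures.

Per-hop transmission t_tx = L/R = 11200/167000000 = 0.0670659 ms.
Per-hop propagation t_prop = 52000/300000000 = 0.173333 ms.
Pipeline fill: first packet needs 4·t_tx to clear all hops; remaining 74 packets each add one t_tx.
Total = (4+75-1)·t_tx + 4·t_prop = 78·0.0670659 + 4·0.173333 = 5.924 ms.

5.924 ms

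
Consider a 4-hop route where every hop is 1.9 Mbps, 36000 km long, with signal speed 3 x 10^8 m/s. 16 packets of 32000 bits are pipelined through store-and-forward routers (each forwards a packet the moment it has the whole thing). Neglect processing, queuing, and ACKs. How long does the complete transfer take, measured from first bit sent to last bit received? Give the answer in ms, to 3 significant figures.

Per-hop transmission t_tx = L/R = 32000/1900000 = 16.8421 ms.
Per-hop propagation t_prop = 36000000/300000000 = 120 ms.
Pipeline fill: first packet needs 4·t_tx to clear all hops; remaining 15 packets each add one t_tx.
Total = (4+16-1)·t_tx + 4·t_prop = 19·16.8421 + 4·120 = 800 ms.

800 ms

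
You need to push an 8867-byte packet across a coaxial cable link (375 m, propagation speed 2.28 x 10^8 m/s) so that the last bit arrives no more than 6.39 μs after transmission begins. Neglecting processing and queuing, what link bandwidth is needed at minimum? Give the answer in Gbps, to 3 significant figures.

L = 70936 bits.
Propagation delay = 375 / 2.28e+08 = 1.64474 μs.
Transmission budget = 6.39 − 1.64474 = 4.74526 μs.
R ≥ L / t_tx = 70936 bits / 4.74526e-06 s = 14.9 Gbps.

14.9 Gbps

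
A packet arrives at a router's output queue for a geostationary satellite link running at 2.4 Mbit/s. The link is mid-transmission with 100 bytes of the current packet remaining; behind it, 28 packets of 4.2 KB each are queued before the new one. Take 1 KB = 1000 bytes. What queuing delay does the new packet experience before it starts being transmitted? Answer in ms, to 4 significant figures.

Each queued packet: L/R = 33600/2400000 = 14 ms.
28 queued → 392 ms.
Plus remaining 800 bits of current packet: 0.333333 ms.
Queuing delay = 392.3 ms.

392.3 ms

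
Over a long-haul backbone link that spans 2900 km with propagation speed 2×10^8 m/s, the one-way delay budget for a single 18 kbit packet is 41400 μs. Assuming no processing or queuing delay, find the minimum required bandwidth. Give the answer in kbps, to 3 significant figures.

Propagation delay = 2900000 / 200000000 = 14500 μs.
Transmission budget = 41400 − 14500 = 26900 μs.
R ≥ L / t_tx = 18000 bits / 0.0269 s = 669 kbps.

669 kbps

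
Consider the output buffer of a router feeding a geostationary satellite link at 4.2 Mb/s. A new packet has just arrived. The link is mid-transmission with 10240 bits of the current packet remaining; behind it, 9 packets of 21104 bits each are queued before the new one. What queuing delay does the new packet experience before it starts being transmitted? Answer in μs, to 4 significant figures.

Each queued packet: L/R = 21104/4200000 = 5024.76 μs.
9 queued → 45222.9 μs.
Plus remaining 10240 bits of current packet: 2438.1 μs.
Queuing delay = 47660 μs.

47660 μs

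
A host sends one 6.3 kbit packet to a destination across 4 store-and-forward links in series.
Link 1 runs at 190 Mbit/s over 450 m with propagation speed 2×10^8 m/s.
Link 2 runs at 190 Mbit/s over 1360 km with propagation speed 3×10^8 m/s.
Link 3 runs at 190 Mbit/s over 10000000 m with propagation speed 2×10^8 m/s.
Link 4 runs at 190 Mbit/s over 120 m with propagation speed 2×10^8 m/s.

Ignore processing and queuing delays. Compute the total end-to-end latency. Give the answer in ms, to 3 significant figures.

L = 6300 bits.
Transmission delay per hop = L/R = 6300/190000000 = 0.0331579 ms; 4 hops → 0.132632 ms.
Propagation delays (d/s per hop): 0.00225, 4.53333, 50, 0.0006 ms; sum = 54.5362 ms.
End-to-end = 54.7 ms.

54.7 ms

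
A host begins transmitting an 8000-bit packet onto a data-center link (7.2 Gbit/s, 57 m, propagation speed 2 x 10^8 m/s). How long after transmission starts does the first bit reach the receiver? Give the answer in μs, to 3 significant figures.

0.285 μs

First bit experiences only propagation delay: d/s = 57/200000000 = 0.285 μs.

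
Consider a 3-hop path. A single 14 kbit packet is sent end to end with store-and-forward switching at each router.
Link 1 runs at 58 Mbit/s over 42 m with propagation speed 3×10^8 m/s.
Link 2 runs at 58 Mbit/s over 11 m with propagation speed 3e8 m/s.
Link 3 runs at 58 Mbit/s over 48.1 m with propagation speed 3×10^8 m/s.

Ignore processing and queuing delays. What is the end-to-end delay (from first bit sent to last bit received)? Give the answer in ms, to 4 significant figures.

0.7245 ms

L = 14000 bits.
Transmission delay per hop = L/R = 14000/58000000 = 0.241379 ms; 3 hops → 0.724138 ms.
Propagation delays (d/s per hop): 0.00014, 3.66667e-05, 0.000160333 ms; sum = 0.000337 ms.
End-to-end = 0.7245 ms.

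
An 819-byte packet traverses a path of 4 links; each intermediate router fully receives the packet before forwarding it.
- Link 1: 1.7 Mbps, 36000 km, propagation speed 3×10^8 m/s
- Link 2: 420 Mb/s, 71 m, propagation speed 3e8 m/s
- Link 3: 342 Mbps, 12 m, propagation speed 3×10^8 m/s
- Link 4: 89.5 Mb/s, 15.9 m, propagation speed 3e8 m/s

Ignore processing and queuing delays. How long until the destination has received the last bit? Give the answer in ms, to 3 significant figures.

124 ms

L = 819 × 8 = 6552 bits.
Transmission delays (L/R per hop): 3.85412, 0.0156, 0.0191579, 0.0732067 ms; sum = 3.96208 ms.
Propagation delays (d/s per hop): 120, 0.000236667, 4e-05, 5.3e-05 ms; sum = 120 ms.
End-to-end = 124 ms.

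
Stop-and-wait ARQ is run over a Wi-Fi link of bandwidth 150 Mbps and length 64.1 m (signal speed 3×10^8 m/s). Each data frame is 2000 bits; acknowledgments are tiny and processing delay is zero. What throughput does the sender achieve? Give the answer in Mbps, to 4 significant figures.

t_tx = L/R = 2000/150000000 = 1.33333e-05 s.
t_prop = 64.1/300000000 = 2.13667e-07 s; RTT = 4.27333e-07 s.
Cycle = t_tx + RTT = 1.37607e-05 s.
Throughput = L / cycle = 2000 / 1.37607e-05 = 145.3 Mbps.

145.3 Mbps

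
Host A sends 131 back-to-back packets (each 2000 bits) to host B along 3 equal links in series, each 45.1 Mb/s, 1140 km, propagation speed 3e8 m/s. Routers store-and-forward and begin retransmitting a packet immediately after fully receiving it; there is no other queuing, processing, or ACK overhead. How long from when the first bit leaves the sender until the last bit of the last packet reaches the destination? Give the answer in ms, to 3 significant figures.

Per-hop transmission t_tx = L/R = 2000/45100000 = 0.0443459 ms.
Per-hop propagation t_prop = 1140000/300000000 = 3.8 ms.
Pipeline fill: first packet needs 3·t_tx to clear all hops; remaining 130 packets each add one t_tx.
Total = (3+131-1)·t_tx + 3·t_prop = 133·0.0443459 + 3·3.8 = 17.3 ms.

17.3 ms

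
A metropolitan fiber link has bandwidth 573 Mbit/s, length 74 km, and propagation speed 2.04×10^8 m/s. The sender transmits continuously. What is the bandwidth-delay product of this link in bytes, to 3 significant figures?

26000 bytes

Propagation delay = 74000 / 204000000 = 0.000362745 s.
BDP = R × t_prop = 573000000 × 0.000362745 = 207853 bits.
In bytes: 207853/8 = 26000 bytes.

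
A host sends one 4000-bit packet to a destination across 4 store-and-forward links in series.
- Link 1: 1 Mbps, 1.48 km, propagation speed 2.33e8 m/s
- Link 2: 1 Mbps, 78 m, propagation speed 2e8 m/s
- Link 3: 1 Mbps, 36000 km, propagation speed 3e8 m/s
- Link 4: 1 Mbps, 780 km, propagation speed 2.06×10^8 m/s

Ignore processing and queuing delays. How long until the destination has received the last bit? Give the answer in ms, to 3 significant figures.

Transmission delay per hop = L/R = 4000/1000000 = 4 ms; 4 hops → 16 ms.
Propagation delays (d/s per hop): 0.00635193, 0.00039, 120, 3.78641 ms; sum = 123.793 ms.
End-to-end = 140 ms.

140 ms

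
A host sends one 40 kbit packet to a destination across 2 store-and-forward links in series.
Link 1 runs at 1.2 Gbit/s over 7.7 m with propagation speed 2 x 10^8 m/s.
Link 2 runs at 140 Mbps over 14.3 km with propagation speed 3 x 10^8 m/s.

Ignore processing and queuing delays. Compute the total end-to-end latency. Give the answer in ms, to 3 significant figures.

L = 40000 bits.
Transmission delays (L/R per hop): 0.0333333, 0.285714 ms; sum = 0.319048 ms.
Propagation delays (d/s per hop): 3.85e-05, 0.0476667 ms; sum = 0.0477052 ms.
End-to-end = 0.367 ms.

0.367 ms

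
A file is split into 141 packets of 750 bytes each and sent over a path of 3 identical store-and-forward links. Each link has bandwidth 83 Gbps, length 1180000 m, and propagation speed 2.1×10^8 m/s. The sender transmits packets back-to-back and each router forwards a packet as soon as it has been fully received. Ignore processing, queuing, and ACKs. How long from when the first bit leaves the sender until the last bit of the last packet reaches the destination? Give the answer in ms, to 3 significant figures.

Per-hop transmission t_tx = L/R = 6000/83000000000 = 7.22892e-05 ms.
Per-hop propagation t_prop = 1180000/210000000 = 5.61905 ms.
Pipeline fill: first packet needs 3·t_tx to clear all hops; remaining 140 packets each add one t_tx.
Total = (3+141-1)·t_tx + 3·t_prop = 143·7.22892e-05 + 3·5.61905 = 16.9 ms.

16.9 ms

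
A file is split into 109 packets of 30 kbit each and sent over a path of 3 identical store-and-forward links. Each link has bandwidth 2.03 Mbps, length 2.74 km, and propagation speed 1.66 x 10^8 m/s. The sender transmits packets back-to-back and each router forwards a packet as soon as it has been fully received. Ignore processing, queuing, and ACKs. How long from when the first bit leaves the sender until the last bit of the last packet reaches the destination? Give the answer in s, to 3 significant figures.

1.64 s

Per-hop transmission t_tx = L/R = 30000/2.03e+06 = 0.0147783 s.
Per-hop propagation t_prop = 2740/166000000 = 1.6506e-05 s.
Pipeline fill: first packet needs 3·t_tx to clear all hops; remaining 108 packets each add one t_tx.
Total = (3+109-1)·t_tx + 3·t_prop = 111·0.0147783 + 3·1.6506e-05 = 1.64 s.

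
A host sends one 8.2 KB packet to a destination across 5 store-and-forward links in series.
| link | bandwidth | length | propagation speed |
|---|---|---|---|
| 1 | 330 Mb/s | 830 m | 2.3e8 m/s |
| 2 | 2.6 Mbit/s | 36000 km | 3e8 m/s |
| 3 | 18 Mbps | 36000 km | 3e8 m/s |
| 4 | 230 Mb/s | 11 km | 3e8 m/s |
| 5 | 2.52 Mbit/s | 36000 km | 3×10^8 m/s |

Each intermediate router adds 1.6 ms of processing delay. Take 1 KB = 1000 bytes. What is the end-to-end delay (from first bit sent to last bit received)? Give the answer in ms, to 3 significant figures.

L = 65600 bits.
Transmission delays (L/R per hop): 0.198788, 25.2308, 3.64444, 0.285217, 26.0317 ms; sum = 55.391 ms.
Propagation delays (d/s per hop): 0.0036087, 120, 120, 0.0366667, 120 ms; sum = 360.04 ms.
Processing at 4 router(s): 4 × 1.6 ms = 6.4 ms.
End-to-end = 422 ms.

422 ms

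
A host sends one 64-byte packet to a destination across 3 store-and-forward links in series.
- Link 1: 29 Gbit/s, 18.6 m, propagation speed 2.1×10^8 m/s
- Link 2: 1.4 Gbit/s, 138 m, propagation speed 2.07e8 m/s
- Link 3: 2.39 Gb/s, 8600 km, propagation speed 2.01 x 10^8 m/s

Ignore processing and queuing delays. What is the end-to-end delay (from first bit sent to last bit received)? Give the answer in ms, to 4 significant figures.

L = 64 × 8 = 512 bits.
Transmission delays (L/R per hop): 1.76552e-05, 0.000365714, 0.000214226 ms; sum = 0.000597595 ms.
Propagation delays (d/s per hop): 8.85714e-05, 0.000666667, 42.7861 ms; sum = 42.7868 ms.
End-to-end = 42.79 ms.

42.79 ms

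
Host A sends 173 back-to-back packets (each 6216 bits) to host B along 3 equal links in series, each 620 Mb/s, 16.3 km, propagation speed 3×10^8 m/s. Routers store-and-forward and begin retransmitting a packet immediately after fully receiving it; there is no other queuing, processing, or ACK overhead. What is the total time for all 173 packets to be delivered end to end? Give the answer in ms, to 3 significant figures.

Per-hop transmission t_tx = L/R = 6216/620000000 = 0.0100258 ms.
Per-hop propagation t_prop = 16300/300000000 = 0.0543333 ms.
Pipeline fill: first packet needs 3·t_tx to clear all hops; remaining 172 packets each add one t_tx.
Total = (3+173-1)·t_tx + 3·t_prop = 175·0.0100258 + 3·0.0543333 = 1.92 ms.

1.92 ms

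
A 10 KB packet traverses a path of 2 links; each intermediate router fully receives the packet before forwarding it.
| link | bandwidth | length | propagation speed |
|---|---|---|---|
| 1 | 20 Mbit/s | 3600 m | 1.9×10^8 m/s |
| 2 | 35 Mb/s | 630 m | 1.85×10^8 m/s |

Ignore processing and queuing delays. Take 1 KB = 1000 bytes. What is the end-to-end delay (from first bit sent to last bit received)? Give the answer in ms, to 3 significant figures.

L = 80000 bits.
Transmission delays (L/R per hop): 4, 2.28571 ms; sum = 6.28571 ms.
Propagation delays (d/s per hop): 0.0189474, 0.00340541 ms; sum = 0.0223528 ms.
End-to-end = 6.31 ms.

6.31 ms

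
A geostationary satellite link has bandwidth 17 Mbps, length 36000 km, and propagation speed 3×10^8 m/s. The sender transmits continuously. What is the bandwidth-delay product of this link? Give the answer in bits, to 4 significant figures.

2040000 bits

Propagation delay = 36000000 / 300000000 = 0.12 s.
BDP = R × t_prop = 17000000 × 0.12 = 2040000 bits.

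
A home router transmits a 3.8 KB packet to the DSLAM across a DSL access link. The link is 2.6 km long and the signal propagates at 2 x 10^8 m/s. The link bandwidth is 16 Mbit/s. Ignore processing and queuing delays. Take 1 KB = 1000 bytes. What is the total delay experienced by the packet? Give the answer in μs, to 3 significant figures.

1910 μs

L = 30400 bits.
Transmission delay = L/R = 30400 / 16000000 = 1900 μs.
Propagation delay = d/s = 2600 m / 200000000 m/s = 13 μs.
Total = 1910 μs.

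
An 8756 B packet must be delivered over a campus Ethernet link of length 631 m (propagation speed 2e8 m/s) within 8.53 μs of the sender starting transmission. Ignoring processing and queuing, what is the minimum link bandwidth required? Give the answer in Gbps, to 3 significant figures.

13.0 Gbps

L = 70048 bits.
Propagation delay = 631 / 200000000 = 3.155 μs.
Transmission budget = 8.53 − 3.155 = 5.375 μs.
R ≥ L / t_tx = 70048 bits / 5.375e-06 s = 13.0 Gbps.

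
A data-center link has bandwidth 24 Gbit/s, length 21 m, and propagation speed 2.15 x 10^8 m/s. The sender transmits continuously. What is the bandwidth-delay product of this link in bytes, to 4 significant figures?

Propagation delay = 21 / 215000000 = 9.76744e-08 s.
BDP = R × t_prop = 24000000000 × 9.76744e-08 = 2344.19 bits.
In bytes: 2344.19/8 = 293.0 bytes.

293.0 bytes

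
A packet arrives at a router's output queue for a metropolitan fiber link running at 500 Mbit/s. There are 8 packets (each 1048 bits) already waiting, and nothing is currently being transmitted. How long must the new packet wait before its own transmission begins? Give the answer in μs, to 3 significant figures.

Each queued packet: L/R = 1048/500000000 = 2.096 μs.
8 queued → 16.768 μs.
Queuing delay = 16.8 μs.

16.8 μs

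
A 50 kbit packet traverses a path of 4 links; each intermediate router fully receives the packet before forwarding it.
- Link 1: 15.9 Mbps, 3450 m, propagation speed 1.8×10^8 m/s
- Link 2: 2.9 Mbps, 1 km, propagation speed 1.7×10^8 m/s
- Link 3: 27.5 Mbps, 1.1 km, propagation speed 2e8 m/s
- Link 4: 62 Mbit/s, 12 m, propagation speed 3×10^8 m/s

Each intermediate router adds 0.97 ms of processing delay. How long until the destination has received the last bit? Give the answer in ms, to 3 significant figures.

L = 50000 bits.
Transmission delays (L/R per hop): 3.14465, 17.2414, 1.81818, 0.806452 ms; sum = 23.0107 ms.
Propagation delays (d/s per hop): 0.0191667, 0.00588235, 0.0055, 4e-05 ms; sum = 0.030589 ms.
Processing at 3 router(s): 3 × 0.97 ms = 2.91 ms.
End-to-end = 26.0 ms.

26.0 ms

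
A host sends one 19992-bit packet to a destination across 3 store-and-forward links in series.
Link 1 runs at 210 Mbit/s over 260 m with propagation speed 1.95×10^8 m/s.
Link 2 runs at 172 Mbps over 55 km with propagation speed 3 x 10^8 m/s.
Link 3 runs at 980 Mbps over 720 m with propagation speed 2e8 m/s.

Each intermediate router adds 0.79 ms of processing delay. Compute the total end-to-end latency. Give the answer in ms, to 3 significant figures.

Transmission delays (L/R per hop): 0.0952, 0.116233, 0.0204 ms; sum = 0.231833 ms.
Propagation delays (d/s per hop): 0.00133333, 0.183333, 0.0036 ms; sum = 0.188267 ms.
Processing at 2 router(s): 2 × 0.79 ms = 1.58 ms.
End-to-end = 2.00 ms.

2.00 ms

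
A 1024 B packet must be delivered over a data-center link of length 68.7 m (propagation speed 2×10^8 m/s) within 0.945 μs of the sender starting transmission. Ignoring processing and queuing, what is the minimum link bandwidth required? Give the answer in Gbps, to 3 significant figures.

13.6 Gbps

L = 8192 bits.
Propagation delay = 68.7 / 200000000 = 0.3435 μs.
Transmission budget = 0.945 − 0.3435 = 0.6015 μs.
R ≥ L / t_tx = 8192 bits / 6.015e-07 s = 13.6 Gbps.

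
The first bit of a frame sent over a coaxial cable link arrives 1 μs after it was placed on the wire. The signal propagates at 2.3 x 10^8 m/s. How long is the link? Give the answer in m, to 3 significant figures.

d = s × t_prop = 2.3e+08 × 1e-06 = 230 m.

230 m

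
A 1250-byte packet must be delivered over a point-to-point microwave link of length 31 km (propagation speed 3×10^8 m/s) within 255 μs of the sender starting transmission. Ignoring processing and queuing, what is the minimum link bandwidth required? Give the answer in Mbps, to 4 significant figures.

65.93 Mbps

L = 10000 bits.
Propagation delay = 31000 / 300000000 = 103.333 μs.
Transmission budget = 255 − 103.333 = 151.667 μs.
R ≥ L / t_tx = 10000 bits / 0.000151667 s = 65.93 Mbps.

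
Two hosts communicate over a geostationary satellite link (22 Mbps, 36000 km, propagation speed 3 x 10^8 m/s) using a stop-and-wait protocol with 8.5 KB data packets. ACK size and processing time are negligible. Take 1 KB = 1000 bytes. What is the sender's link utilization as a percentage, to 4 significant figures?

t_tx = L/R = 68000/22000000 = 0.00309091 s.
t_prop = 36000000/300000000 = 0.12 s; RTT = 0.24 s.
Cycle = t_tx + RTT = 0.243091 s.
Utilization = t_tx / cycle = 0.00309091/0.243091 = 1.272 %.

1.272 %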